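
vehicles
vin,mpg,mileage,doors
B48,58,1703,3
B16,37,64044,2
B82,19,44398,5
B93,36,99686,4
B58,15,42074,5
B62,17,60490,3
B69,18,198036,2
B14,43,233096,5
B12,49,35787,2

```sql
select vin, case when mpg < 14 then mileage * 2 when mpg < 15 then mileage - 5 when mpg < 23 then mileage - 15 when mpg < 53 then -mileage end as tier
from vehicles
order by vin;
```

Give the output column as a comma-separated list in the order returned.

vin=B12: mpg < 53 → -35787
vin=B14: mpg < 53 → -233096
vin=B16: mpg < 53 → -64044
vin=B48: (no match → NULL) → NULL
vin=B58: mpg < 23 → 42059
vin=B62: mpg < 23 → 60475
vin=B69: mpg < 23 → 198021
vin=B82: mpg < 23 → 44383
vin=B93: mpg < 53 → -99686

-35787, -233096, -64044, NULL, 42059, 60475, 198021, 44383, -99686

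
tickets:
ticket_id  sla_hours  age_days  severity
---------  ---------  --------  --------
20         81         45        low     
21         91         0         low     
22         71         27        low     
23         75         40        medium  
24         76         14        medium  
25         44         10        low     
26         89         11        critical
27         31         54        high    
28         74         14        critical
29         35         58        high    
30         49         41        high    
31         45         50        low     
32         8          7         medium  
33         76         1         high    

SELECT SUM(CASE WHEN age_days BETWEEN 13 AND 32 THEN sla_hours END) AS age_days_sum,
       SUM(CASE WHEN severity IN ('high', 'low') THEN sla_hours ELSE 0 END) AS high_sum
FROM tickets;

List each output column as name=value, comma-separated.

[age_days_sum: age_days BETWEEN 13 AND 32]
ticket_id=20: ✗
ticket_id=21: ✗
ticket_id=22: ✓ → 71
ticket_id=23: ✗
ticket_id=24: ✓ → 76
ticket_id=25: ✗
ticket_id=26: ✗
ticket_id=27: ✗
ticket_id=28: ✓ → 74
ticket_id=29: ✗
ticket_id=30: ✗
ticket_id=31: ✗
ticket_id=32: ✗
ticket_id=33: ✗
age_days_sum = 71 + 76 + 74 = 221
—
[high_sum: severity IN ('high', 'low')]
ticket_id=20: ✓ → 81
ticket_id=21: ✓ → 91
ticket_id=22: ✓ → 71
ticket_id=23: ✗
ticket_id=24: ✗
ticket_id=25: ✓ → 44
ticket_id=26: ✗
ticket_id=27: ✓ → 31
ticket_id=28: ✗
ticket_id=29: ✓ → 35
ticket_id=30: ✓ → 49
ticket_id=31: ✓ → 45
ticket_id=32: ✗
ticket_id=33: ✓ → 76
high_sum = 81 + 91 + 71 + 44 + 31 + 35 + 49 + 45 + 76 = 523

age_days_sum=221, high_sum=523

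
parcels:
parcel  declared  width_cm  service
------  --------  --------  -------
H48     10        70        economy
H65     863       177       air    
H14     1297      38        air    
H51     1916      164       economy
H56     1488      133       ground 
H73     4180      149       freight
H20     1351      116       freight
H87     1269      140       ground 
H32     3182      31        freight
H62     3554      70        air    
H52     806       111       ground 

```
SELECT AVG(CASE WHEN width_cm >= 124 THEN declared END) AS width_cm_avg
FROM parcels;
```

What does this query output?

1943.2

parcel=H48: ✗
parcel=H65: ✓ → 863
parcel=H14: ✗
parcel=H51: ✓ → 1916
parcel=H56: ✓ → 1488
parcel=H73: ✓ → 4180
parcel=H20: ✗
parcel=H87: ✓ → 1269
parcel=H32: ✗
parcel=H62: ✗
parcel=H52: ✗
width_cm_avg = (863 + 1916 + 1488 + 4180 + 1269) / 5 = 1943.2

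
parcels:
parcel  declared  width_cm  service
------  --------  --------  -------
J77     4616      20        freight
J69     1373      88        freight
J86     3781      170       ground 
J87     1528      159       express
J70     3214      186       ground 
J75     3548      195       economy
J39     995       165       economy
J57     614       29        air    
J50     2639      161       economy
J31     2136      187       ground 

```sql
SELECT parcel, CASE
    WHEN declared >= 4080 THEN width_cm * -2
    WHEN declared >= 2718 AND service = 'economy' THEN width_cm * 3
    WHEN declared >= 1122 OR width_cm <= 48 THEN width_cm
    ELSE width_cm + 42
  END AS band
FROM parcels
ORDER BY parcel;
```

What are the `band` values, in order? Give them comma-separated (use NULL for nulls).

parcel=J31: declared >= 1122 OR width_cm <= 48 → 187
parcel=J39: ELSE → 207
parcel=J50: declared >= 1122 OR width_cm <= 48 → 161
parcel=J57: declared >= 1122 OR width_cm <= 48 → 29
parcel=J69: declared >= 1122 OR width_cm <= 48 → 88
parcel=J70: declared >= 1122 OR width_cm <= 48 → 186
parcel=J75: declared >= 2718 AND service = 'economy' → 585
parcel=J77: declared >= 4080 → -40
parcel=J86: declared >= 1122 OR width_cm <= 48 → 170
parcel=J87: declared >= 1122 OR width_cm <= 48 → 159

187, 207, 161, 29, 88, 186, 585, -40, 170, 159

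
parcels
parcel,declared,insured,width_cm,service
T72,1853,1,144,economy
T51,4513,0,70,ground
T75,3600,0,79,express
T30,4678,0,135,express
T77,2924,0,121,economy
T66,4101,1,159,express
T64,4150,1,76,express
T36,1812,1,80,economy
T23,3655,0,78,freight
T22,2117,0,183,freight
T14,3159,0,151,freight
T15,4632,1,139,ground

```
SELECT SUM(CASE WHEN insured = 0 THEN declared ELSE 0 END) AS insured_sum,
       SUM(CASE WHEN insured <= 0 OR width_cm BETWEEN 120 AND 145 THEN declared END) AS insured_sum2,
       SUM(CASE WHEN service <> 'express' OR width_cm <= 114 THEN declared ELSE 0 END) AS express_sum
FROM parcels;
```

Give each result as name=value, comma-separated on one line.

[insured_sum: insured = 0]
parcel=T72: ✗
parcel=T51: ✓ → 4513
parcel=T75: ✓ → 3600
parcel=T30: ✓ → 4678
parcel=T77: ✓ → 2924
parcel=T66: ✗
parcel=T64: ✗
parcel=T36: ✗
parcel=T23: ✓ → 3655
parcel=T22: ✓ → 2117
parcel=T14: ✓ → 3159
parcel=T15: ✗
insured_sum = 4513 + 3600 + 4678 + 2924 + 3655 + 2117 + 3159 = 24646
—
[insured_sum2: insured <= 0 OR width_cm BETWEEN 120 AND 145]
parcel=T72: ✓ → 1853
parcel=T51: ✓ → 4513
parcel=T75: ✓ → 3600
parcel=T30: ✓ → 4678
parcel=T77: ✓ → 2924
parcel=T66: ✗
parcel=T64: ✗
parcel=T36: ✗
parcel=T23: ✓ → 3655
parcel=T22: ✓ → 2117
parcel=T14: ✓ → 3159
parcel=T15: ✓ → 4632
insured_sum2 = 1853 + 4513 + 3600 + 4678 + 2924 + 3655 + 2117 + 3159 + 4632 = 31131
—
[express_sum: service <> 'express' OR width_cm <= 114]
parcel=T72: ✓ → 1853
parcel=T51: ✓ → 4513
parcel=T75: ✓ → 3600
parcel=T30: ✗
parcel=T77: ✓ → 2924
parcel=T66: ✗
parcel=T64: ✓ → 4150
parcel=T36: ✓ → 1812
parcel=T23: ✓ → 3655
parcel=T22: ✓ → 2117
parcel=T14: ✓ → 3159
parcel=T15: ✓ → 4632
express_sum = 1853 + 4513 + 3600 + 2924 + 4150 + 1812 + 3655 + 2117 + 3159 + 4632 = 32415

insured_sum=24646, insured_sum2=31131, express_sum=32415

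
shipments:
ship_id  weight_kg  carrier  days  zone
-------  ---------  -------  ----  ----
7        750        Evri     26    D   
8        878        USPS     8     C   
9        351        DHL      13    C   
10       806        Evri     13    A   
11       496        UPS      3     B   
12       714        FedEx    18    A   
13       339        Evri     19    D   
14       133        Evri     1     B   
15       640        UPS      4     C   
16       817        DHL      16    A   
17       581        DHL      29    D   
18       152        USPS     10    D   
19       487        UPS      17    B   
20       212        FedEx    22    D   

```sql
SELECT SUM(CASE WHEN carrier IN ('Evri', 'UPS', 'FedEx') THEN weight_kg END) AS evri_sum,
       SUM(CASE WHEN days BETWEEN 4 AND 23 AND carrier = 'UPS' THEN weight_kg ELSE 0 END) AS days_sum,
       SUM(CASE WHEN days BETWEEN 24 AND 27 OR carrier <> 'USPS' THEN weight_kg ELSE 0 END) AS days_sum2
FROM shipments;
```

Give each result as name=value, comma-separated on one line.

[evri_sum: carrier IN ('Evri', 'UPS', 'FedEx')]
ship_id=7: ✓ → 750
ship_id=8: ✗
ship_id=9: ✗
ship_id=10: ✓ → 806
ship_id=11: ✓ → 496
ship_id=12: ✓ → 714
ship_id=13: ✓ → 339
ship_id=14: ✓ → 133
ship_id=15: ✓ → 640
ship_id=16: ✗
ship_id=17: ✗
ship_id=18: ✗
ship_id=19: ✓ → 487
ship_id=20: ✓ → 212
evri_sum = 750 + 806 + 496 + 714 + 339 + 133 + 640 + 487 + 212 = 4577
—
[days_sum: days BETWEEN 4 AND 23 AND carrier = 'UPS']
ship_id=7: ✗
ship_id=8: ✗
ship_id=9: ✗
ship_id=10: ✗
ship_id=11: ✗
ship_id=12: ✗
ship_id=13: ✗
ship_id=14: ✗
ship_id=15: ✓ → 640
ship_id=16: ✗
ship_id=17: ✗
ship_id=18: ✗
ship_id=19: ✓ → 487
ship_id=20: ✗
days_sum = 640 + 487 = 1127
—
[days_sum2: days BETWEEN 24 AND 27 OR carrier <> 'USPS']
ship_id=7: ✓ → 750
ship_id=8: ✗
ship_id=9: ✓ → 351
ship_id=10: ✓ → 806
ship_id=11: ✓ → 496
ship_id=12: ✓ → 714
ship_id=13: ✓ → 339
ship_id=14: ✓ → 133
ship_id=15: ✓ → 640
ship_id=16: ✓ → 817
ship_id=17: ✓ → 581
ship_id=18: ✗
ship_id=19: ✓ → 487
ship_id=20: ✓ → 212
days_sum2 = 750 + 351 + 806 + 496 + 714 + 339 + 133 + 640 + 817 + 581 + 487 + 212 = 6326

evri_sum=4577, days_sum=1127, days_sum2=6326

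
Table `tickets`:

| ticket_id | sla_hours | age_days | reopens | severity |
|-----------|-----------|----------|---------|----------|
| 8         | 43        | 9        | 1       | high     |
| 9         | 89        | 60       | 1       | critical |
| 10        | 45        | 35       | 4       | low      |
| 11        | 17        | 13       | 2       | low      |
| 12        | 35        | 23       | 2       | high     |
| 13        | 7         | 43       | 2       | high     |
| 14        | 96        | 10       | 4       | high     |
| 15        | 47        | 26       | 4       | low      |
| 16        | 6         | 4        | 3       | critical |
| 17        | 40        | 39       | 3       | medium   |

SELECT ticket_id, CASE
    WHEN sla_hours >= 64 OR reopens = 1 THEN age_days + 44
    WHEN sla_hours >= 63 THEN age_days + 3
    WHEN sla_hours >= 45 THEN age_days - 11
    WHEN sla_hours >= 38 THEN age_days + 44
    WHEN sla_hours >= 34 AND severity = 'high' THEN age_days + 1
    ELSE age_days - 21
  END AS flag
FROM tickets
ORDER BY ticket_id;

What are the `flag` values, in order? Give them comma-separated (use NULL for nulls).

53, 104, 24, -8, 24, 22, 54, 15, -17, 83

ticket_id=8: sla_hours >= 64 OR reopens = 1 → 53
ticket_id=9: sla_hours >= 64 OR reopens = 1 → 104
ticket_id=10: sla_hours >= 45 → 24
ticket_id=11: ELSE → -8
ticket_id=12: sla_hours >= 34 AND severity = 'high' → 24
ticket_id=13: ELSE → 22
ticket_id=14: sla_hours >= 64 OR reopens = 1 → 54
ticket_id=15: sla_hours >= 45 → 15
ticket_id=16: ELSE → -17
ticket_id=17: sla_hours >= 38 → 83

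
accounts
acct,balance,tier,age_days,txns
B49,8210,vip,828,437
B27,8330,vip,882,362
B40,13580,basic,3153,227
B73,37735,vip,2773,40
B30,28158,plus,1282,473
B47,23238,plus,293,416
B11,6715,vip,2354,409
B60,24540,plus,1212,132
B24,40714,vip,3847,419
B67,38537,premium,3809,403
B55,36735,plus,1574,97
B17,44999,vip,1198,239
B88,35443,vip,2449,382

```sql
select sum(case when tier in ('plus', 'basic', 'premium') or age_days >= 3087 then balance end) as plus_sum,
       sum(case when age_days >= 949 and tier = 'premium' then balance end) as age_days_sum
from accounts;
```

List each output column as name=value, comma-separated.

[plus_sum: tier in ('plus', 'basic', 'premium') or age_days >= 3087]
acct=B49: ✗
acct=B27: ✗
acct=B40: ✓ → 13580
acct=B73: ✗
acct=B30: ✓ → 28158
acct=B47: ✓ → 23238
acct=B11: ✗
acct=B60: ✓ → 24540
acct=B24: ✓ → 40714
acct=B67: ✓ → 38537
acct=B55: ✓ → 36735
acct=B17: ✗
acct=B88: ✗
plus_sum = 13580 + 28158 + 23238 + 24540 + 40714 + 38537 + 36735 = 205502
—
[age_days_sum: age_days >= 949 and tier = 'premium']
acct=B49: ✗
acct=B27: ✗
acct=B40: ✗
acct=B73: ✗
acct=B30: ✗
acct=B47: ✗
acct=B11: ✗
acct=B60: ✗
acct=B24: ✗
acct=B67: ✓ → 38537
acct=B55: ✗
acct=B17: ✗
acct=B88: ✗
age_days_sum = 38537

plus_sum=205502, age_days_sum=38537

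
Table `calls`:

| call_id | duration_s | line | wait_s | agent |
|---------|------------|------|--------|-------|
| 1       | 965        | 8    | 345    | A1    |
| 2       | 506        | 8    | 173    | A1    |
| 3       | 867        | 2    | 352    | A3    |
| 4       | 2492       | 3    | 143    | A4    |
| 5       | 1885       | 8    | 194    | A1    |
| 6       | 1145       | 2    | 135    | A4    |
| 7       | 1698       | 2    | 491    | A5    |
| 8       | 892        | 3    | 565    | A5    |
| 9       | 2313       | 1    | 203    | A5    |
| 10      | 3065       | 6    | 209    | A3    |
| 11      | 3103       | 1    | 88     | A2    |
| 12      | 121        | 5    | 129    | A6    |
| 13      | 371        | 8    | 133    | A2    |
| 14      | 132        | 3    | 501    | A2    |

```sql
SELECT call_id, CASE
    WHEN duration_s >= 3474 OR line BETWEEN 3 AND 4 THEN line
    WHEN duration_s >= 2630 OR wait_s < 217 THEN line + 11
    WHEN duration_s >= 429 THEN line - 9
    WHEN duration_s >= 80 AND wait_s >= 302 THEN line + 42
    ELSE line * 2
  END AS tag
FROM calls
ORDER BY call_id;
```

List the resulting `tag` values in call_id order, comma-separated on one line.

-1, 19, -7, 3, 19, 13, -7, 3, 12, 17, 12, 16, 19, 3

call_id=1: duration_s >= 429 → -1
call_id=2: duration_s >= 2630 OR wait_s < 217 → 19
call_id=3: duration_s >= 429 → -7
call_id=4: duration_s >= 3474 OR line BETWEEN 3 AND 4 → 3
call_id=5: duration_s >= 2630 OR wait_s < 217 → 19
call_id=6: duration_s >= 2630 OR wait_s < 217 → 13
call_id=7: duration_s >= 429 → -7
call_id=8: duration_s >= 3474 OR line BETWEEN 3 AND 4 → 3
call_id=9: duration_s >= 2630 OR wait_s < 217 → 12
call_id=10: duration_s >= 2630 OR wait_s < 217 → 17
call_id=11: duration_s >= 2630 OR wait_s < 217 → 12
call_id=12: duration_s >= 2630 OR wait_s < 217 → 16
call_id=13: duration_s >= 2630 OR wait_s < 217 → 19
call_id=14: duration_s >= 3474 OR line BETWEEN 3 AND 4 → 3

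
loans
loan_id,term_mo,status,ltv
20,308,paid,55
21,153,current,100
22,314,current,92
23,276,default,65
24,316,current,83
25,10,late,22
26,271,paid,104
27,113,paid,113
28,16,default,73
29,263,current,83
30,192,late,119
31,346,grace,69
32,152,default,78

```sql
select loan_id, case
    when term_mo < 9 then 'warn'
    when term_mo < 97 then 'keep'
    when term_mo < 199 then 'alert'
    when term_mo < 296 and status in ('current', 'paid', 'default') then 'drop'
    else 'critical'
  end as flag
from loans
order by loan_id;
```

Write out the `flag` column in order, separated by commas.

critical, alert, critical, drop, critical, keep, drop, alert, keep, drop, alert, critical, alert

loan_id=20: ELSE → critical
loan_id=21: term_mo < 199 → alert
loan_id=22: ELSE → critical
loan_id=23: term_mo < 296 and status in ('current', 'paid', 'default') → drop
loan_id=24: ELSE → critical
loan_id=25: term_mo < 97 → keep
loan_id=26: term_mo < 296 and status in ('current', 'paid', 'default') → drop
loan_id=27: term_mo < 199 → alert
loan_id=28: term_mo < 97 → keep
loan_id=29: term_mo < 296 and status in ('current', 'paid', 'default') → drop
loan_id=30: term_mo < 199 → alert
loan_id=31: ELSE → critical
loan_id=32: term_mo < 199 → alert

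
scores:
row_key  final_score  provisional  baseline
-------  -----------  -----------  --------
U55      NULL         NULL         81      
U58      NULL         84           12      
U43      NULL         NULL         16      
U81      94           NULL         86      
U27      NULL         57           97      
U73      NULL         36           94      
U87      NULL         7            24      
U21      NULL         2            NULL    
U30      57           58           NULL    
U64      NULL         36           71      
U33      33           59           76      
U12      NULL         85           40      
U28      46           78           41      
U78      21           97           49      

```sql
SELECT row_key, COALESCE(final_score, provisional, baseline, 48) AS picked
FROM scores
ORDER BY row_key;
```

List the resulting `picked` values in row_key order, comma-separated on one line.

row_key=U12: final_score=NULL, provisional=85 → 85
row_key=U21: final_score=NULL, provisional=2 → 2
row_key=U27: final_score=NULL, provisional=57 → 57
row_key=U28: final_score=46 → 46
row_key=U30: final_score=57 → 57
row_key=U33: final_score=33 → 33
row_key=U43: final_score=NULL, provisional=NULL, baseline=16 → 16
row_key=U55: final_score=NULL, provisional=NULL, baseline=81 → 81
row_key=U58: final_score=NULL, provisional=84 → 84
row_key=U64: final_score=NULL, provisional=36 → 36
row_key=U73: final_score=NULL, provisional=36 → 36
row_key=U78: final_score=21 → 21
row_key=U81: final_score=94 → 94
row_key=U87: final_score=NULL, provisional=7 → 7

85, 2, 57, 46, 57, 33, 16, 81, 84, 36, 36, 21, 94, 7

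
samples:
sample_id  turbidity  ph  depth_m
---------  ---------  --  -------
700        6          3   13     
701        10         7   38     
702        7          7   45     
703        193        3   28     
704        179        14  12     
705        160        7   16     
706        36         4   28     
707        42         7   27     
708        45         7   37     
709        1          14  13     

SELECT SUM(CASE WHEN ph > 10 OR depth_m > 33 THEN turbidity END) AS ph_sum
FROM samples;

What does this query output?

sample_id=700: ✗
sample_id=701: ✓ → 10
sample_id=702: ✓ → 7
sample_id=703: ✗
sample_id=704: ✓ → 179
sample_id=705: ✗
sample_id=706: ✗
sample_id=707: ✗
sample_id=708: ✓ → 45
sample_id=709: ✓ → 1
ph_sum = 10 + 7 + 179 + 45 + 1 = 242

242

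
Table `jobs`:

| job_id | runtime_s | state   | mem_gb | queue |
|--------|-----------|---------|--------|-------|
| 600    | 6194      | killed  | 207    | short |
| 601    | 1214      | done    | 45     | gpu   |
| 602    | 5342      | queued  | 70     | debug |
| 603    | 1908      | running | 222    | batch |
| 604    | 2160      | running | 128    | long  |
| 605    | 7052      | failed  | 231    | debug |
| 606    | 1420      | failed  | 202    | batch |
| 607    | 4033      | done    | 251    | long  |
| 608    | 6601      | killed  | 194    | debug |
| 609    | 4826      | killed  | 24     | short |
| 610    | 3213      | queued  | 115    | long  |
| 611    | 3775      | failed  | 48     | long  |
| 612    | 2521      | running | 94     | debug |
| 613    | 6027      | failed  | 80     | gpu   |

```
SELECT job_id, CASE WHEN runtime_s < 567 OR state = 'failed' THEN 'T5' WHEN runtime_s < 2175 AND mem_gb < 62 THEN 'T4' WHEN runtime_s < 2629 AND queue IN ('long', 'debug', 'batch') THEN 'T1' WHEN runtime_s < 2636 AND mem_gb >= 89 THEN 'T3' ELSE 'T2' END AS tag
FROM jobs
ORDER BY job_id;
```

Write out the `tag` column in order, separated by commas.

job_id=600: ELSE → T2
job_id=601: runtime_s < 2175 AND mem_gb < 62 → T4
job_id=602: ELSE → T2
job_id=603: runtime_s < 2629 AND queue IN ('long', 'debug', 'batch') → T1
job_id=604: runtime_s < 2629 AND queue IN ('long', 'debug', 'batch') → T1
job_id=605: runtime_s < 567 OR state = 'failed' → T5
job_id=606: runtime_s < 567 OR state = 'failed' → T5
job_id=607: ELSE → T2
job_id=608: ELSE → T2
job_id=609: ELSE → T2
job_id=610: ELSE → T2
job_id=611: runtime_s < 567 OR state = 'failed' → T5
job_id=612: runtime_s < 2629 AND queue IN ('long', 'debug', 'batch') → T1
job_id=613: runtime_s < 567 OR state = 'failed' → T5

T2, T4, T2, T1, T1, T5, T5, T2, T2, T2, T2, T5, T1, T5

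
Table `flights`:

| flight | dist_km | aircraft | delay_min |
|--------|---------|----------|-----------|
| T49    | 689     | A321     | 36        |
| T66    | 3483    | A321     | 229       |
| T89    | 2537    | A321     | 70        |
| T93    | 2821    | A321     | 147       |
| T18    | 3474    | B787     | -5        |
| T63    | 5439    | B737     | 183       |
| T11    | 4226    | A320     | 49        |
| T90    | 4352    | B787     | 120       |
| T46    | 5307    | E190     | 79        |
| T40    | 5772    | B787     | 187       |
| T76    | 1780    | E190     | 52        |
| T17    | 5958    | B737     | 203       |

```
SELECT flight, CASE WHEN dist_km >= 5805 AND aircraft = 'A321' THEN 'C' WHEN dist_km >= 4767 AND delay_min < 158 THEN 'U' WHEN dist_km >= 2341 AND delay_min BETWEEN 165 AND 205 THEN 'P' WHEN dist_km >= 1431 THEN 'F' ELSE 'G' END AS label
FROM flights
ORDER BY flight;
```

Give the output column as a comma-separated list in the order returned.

F, P, F, P, U, G, P, F, F, F, F, F

flight=T11: dist_km >= 1431 → F
flight=T17: dist_km >= 2341 AND delay_min BETWEEN 165 AND 205 → P
flight=T18: dist_km >= 1431 → F
flight=T40: dist_km >= 2341 AND delay_min BETWEEN 165 AND 205 → P
flight=T46: dist_km >= 4767 AND delay_min < 158 → U
flight=T49: ELSE → G
flight=T63: dist_km >= 2341 AND delay_min BETWEEN 165 AND 205 → P
flight=T66: dist_km >= 1431 → F
flight=T76: dist_km >= 1431 → F
flight=T89: dist_km >= 1431 → F
flight=T90: dist_km >= 1431 → F
flight=T93: dist_km >= 1431 → F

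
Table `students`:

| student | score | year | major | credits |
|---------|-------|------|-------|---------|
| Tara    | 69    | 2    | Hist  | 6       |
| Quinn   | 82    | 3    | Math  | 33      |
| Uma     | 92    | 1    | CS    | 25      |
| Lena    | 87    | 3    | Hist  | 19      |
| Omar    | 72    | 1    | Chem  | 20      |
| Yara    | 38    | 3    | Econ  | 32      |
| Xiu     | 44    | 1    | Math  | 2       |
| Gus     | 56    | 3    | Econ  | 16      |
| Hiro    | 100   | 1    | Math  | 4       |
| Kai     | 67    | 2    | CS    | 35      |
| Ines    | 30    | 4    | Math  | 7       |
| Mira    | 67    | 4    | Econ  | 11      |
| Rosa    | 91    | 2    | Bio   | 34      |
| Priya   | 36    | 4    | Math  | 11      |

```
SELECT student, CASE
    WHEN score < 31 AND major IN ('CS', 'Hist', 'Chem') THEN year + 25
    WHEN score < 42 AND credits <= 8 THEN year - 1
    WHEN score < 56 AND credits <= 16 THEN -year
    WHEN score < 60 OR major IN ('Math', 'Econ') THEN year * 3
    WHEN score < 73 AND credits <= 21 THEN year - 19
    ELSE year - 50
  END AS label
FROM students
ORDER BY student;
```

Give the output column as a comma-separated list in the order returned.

student=Gus: score < 60 OR major IN ('Math', 'Econ') → 9
student=Hiro: score < 60 OR major IN ('Math', 'Econ') → 3
student=Ines: score < 42 AND credits <= 8 → 3
student=Kai: ELSE → -48
student=Lena: ELSE → -47
student=Mira: score < 60 OR major IN ('Math', 'Econ') → 12
student=Omar: score < 73 AND credits <= 21 → -18
student=Priya: score < 56 AND credits <= 16 → -4
student=Quinn: score < 60 OR major IN ('Math', 'Econ') → 9
student=Rosa: ELSE → -48
student=Tara: score < 73 AND credits <= 21 → -17
student=Uma: ELSE → -49
student=Xiu: score < 56 AND credits <= 16 → -1
student=Yara: score < 60 OR major IN ('Math', 'Econ') → 9

9, 3, 3, -48, -47, 12, -18, -4, 9, -48, -17, -49, -1, 9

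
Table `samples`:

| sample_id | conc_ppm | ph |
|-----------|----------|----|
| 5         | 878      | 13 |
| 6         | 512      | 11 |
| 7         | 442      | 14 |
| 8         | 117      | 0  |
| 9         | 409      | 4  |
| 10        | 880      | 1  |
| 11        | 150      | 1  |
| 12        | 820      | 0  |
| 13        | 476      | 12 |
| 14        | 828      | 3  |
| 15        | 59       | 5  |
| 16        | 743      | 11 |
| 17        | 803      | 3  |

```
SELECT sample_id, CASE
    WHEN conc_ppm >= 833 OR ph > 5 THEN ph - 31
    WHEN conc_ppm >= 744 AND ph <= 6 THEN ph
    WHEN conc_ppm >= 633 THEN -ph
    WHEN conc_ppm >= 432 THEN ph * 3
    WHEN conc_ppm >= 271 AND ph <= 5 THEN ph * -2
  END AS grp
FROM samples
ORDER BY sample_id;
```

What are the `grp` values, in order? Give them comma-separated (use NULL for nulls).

sample_id=5: conc_ppm >= 833 OR ph > 5 → -18
sample_id=6: conc_ppm >= 833 OR ph > 5 → -20
sample_id=7: conc_ppm >= 833 OR ph > 5 → -17
sample_id=8: (no match → NULL) → NULL
sample_id=9: conc_ppm >= 271 AND ph <= 5 → -8
sample_id=10: conc_ppm >= 833 OR ph > 5 → -30
sample_id=11: (no match → NULL) → NULL
sample_id=12: conc_ppm >= 744 AND ph <= 6 → 0
sample_id=13: conc_ppm >= 833 OR ph > 5 → -19
sample_id=14: conc_ppm >= 744 AND ph <= 6 → 3
sample_id=15: (no match → NULL) → NULL
sample_id=16: conc_ppm >= 833 OR ph > 5 → -20
sample_id=17: conc_ppm >= 744 AND ph <= 6 → 3

-18, -20, -17, NULL, -8, -30, NULL, 0, -19, 3, NULL, -20, 3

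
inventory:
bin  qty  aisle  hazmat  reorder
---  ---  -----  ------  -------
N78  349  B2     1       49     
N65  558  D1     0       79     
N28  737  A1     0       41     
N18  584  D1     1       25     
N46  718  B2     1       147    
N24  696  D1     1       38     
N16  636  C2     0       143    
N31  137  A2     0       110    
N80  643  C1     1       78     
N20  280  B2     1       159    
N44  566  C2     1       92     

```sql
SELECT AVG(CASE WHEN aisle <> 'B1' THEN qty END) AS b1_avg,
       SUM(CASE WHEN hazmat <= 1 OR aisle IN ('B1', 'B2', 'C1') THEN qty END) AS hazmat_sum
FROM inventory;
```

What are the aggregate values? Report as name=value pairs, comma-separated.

[b1_avg: aisle <> 'B1']
bin=N78: ✓ → 349
bin=N65: ✓ → 558
bin=N28: ✓ → 737
bin=N18: ✓ → 584
bin=N46: ✓ → 718
bin=N24: ✓ → 696
bin=N16: ✓ → 636
bin=N31: ✓ → 137
bin=N80: ✓ → 643
bin=N20: ✓ → 280
bin=N44: ✓ → 566
b1_avg = (349 + 558 + 737 + 584 + 718 + 696 + 636 + 137 + 643 + 280 + 566) / 11 = 536.7272727273
—
[hazmat_sum: hazmat <= 1 OR aisle IN ('B1', 'B2', 'C1')]
bin=N78: ✓ → 349
bin=N65: ✓ → 558
bin=N28: ✓ → 737
bin=N18: ✓ → 584
bin=N46: ✓ → 718
bin=N24: ✓ → 696
bin=N16: ✓ → 636
bin=N31: ✓ → 137
bin=N80: ✓ → 643
bin=N20: ✓ → 280
bin=N44: ✓ → 566
hazmat_sum = 349 + 558 + 737 + 584 + 718 + 696 + 636 + 137 + 643 + 280 + 566 = 5904

b1_avg=536.7272727273, hazmat_sum=5904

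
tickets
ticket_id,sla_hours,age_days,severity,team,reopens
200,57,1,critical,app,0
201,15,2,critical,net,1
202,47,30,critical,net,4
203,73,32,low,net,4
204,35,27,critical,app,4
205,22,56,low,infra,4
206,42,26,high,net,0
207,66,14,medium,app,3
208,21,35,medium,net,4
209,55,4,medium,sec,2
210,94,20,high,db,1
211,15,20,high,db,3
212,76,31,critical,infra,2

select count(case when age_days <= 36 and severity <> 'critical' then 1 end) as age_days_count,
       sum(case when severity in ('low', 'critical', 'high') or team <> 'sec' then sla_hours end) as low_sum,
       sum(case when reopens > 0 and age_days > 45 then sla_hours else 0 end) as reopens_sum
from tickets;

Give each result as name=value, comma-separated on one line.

[age_days_count: age_days <= 36 and severity <> 'critical']
ticket_id=200: ✗
ticket_id=201: ✗
ticket_id=202: ✗
ticket_id=203: ✓ → 1
ticket_id=204: ✗
ticket_id=205: ✗
ticket_id=206: ✓ → 1
ticket_id=207: ✓ → 1
ticket_id=208: ✓ → 1
ticket_id=209: ✓ → 1
ticket_id=210: ✓ → 1
ticket_id=211: ✓ → 1
ticket_id=212: ✗
age_days_count = COUNT(1, 1, 1, 1, 1, 1, 1) = 7
—
[low_sum: severity in ('low', 'critical', 'high') or team <> 'sec']
ticket_id=200: ✓ → 57
ticket_id=201: ✓ → 15
ticket_id=202: ✓ → 47
ticket_id=203: ✓ → 73
ticket_id=204: ✓ → 35
ticket_id=205: ✓ → 22
ticket_id=206: ✓ → 42
ticket_id=207: ✓ → 66
ticket_id=208: ✓ → 21
ticket_id=209: ✗
ticket_id=210: ✓ → 94
ticket_id=211: ✓ → 15
ticket_id=212: ✓ → 76
low_sum = 57 + 15 + 47 + 73 + 35 + 22 + 42 + 66 + 21 + 94 + 15 + 76 = 563
—
[reopens_sum: reopens > 0 and age_days > 45]
ticket_id=200: ✗
ticket_id=201: ✗
ticket_id=202: ✗
ticket_id=203: ✗
ticket_id=204: ✗
ticket_id=205: ✓ → 22
ticket_id=206: ✗
ticket_id=207: ✗
ticket_id=208: ✗
ticket_id=209: ✗
ticket_id=210: ✗
ticket_id=211: ✗
ticket_id=212: ✗
reopens_sum = 22

age_days_count=7, low_sum=563, reopens_sum=22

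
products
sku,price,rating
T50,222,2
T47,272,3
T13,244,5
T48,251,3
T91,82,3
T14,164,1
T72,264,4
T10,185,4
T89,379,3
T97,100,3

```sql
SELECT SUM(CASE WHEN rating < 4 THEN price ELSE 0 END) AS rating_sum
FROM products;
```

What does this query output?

1470

sku=T50: ✓ → 222
sku=T47: ✓ → 272
sku=T13: ✗
sku=T48: ✓ → 251
sku=T91: ✓ → 82
sku=T14: ✓ → 164
sku=T72: ✗
sku=T10: ✗
sku=T89: ✓ → 379
sku=T97: ✓ → 100
rating_sum = 222 + 272 + 251 + 82 + 164 + 379 + 100 = 1470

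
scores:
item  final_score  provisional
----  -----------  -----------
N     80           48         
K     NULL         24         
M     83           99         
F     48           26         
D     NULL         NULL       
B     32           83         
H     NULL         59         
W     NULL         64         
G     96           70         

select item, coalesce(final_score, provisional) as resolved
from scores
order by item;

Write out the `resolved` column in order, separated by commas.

32, NULL, 48, 96, 59, 24, 83, 80, 64

item=B: final_score=32 → 32
item=D: final_score=NULL, provisional=NULL (all NULL) → NULL
item=F: final_score=48 → 48
item=G: final_score=96 → 96
item=H: final_score=NULL, provisional=59 → 59
item=K: final_score=NULL, provisional=24 → 24
item=M: final_score=83 → 83
item=N: final_score=80 → 80
item=W: final_score=NULL, provisional=64 → 64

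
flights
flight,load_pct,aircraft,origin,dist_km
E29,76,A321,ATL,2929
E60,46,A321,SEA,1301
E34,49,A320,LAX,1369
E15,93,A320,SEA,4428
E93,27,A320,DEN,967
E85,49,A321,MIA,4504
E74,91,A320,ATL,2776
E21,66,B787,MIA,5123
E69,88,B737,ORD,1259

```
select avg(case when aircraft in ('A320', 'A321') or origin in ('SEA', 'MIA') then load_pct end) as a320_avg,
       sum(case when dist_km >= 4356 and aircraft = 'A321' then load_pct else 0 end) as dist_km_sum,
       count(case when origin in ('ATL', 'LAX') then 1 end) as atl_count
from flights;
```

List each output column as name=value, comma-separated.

a320_avg=62.125, dist_km_sum=49, atl_count=3

[a320_avg: aircraft in ('A320', 'A321') or origin in ('SEA', 'MIA')]
flight=E29: ✓ → 76
flight=E60: ✓ → 46
flight=E34: ✓ → 49
flight=E15: ✓ → 93
flight=E93: ✓ → 27
flight=E85: ✓ → 49
flight=E74: ✓ → 91
flight=E21: ✓ → 66
flight=E69: ✗
a320_avg = (76 + 46 + 49 + 93 + 27 + 49 + 91 + 66) / 8 = 62.125
—
[dist_km_sum: dist_km >= 4356 and aircraft = 'A321']
flight=E29: ✗
flight=E60: ✗
flight=E34: ✗
flight=E15: ✗
flight=E93: ✗
flight=E85: ✓ → 49
flight=E74: ✗
flight=E21: ✗
flight=E69: ✗
dist_km_sum = 49
—
[atl_count: origin in ('ATL', 'LAX')]
flight=E29: ✓ → 1
flight=E60: ✗
flight=E34: ✓ → 1
flight=E15: ✗
flight=E93: ✗
flight=E85: ✗
flight=E74: ✓ → 1
flight=E21: ✗
flight=E69: ✗
atl_count = COUNT(1, 1, 1) = 3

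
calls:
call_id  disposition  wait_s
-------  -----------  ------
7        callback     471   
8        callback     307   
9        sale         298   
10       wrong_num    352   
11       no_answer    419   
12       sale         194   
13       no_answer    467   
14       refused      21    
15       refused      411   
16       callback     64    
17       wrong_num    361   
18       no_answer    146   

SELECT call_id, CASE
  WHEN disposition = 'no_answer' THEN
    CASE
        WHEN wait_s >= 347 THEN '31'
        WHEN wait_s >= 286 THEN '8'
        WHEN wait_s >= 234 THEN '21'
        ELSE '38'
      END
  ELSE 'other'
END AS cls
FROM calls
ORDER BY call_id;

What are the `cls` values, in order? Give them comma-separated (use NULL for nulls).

call_id=7: disposition='callback' → outer ELSE → other
call_id=8: disposition='callback' → outer ELSE → other
call_id=9: disposition='sale' → outer ELSE → other
call_id=10: disposition='wrong_num' → outer ELSE → other
call_id=11: disposition='no_answer' → inner[wait_s >= 347] → 31
call_id=12: disposition='sale' → outer ELSE → other
call_id=13: disposition='no_answer' → inner[wait_s >= 347] → 31
call_id=14: disposition='refused' → outer ELSE → other
call_id=15: disposition='refused' → outer ELSE → other
call_id=16: disposition='callback' → outer ELSE → other
call_id=17: disposition='wrong_num' → outer ELSE → other
call_id=18: disposition='no_answer' → inner[ELSE] → 38

other, other, other, other, 31, other, 31, other, other, other, other, 38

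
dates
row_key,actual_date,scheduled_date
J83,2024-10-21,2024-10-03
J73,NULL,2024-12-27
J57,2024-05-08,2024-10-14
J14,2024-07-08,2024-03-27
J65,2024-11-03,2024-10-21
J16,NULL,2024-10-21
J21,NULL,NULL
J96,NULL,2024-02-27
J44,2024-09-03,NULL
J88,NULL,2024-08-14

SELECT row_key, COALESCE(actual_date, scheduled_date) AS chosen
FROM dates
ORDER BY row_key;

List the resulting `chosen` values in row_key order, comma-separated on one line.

row_key=J14: actual_date=2024-07-08 → 2024-07-08
row_key=J16: actual_date=NULL, scheduled_date=2024-10-21 → 2024-10-21
row_key=J21: actual_date=NULL, scheduled_date=NULL (all NULL) → NULL
row_key=J44: actual_date=2024-09-03 → 2024-09-03
row_key=J57: actual_date=2024-05-08 → 2024-05-08
row_key=J65: actual_date=2024-11-03 → 2024-11-03
row_key=J73: actual_date=NULL, scheduled_date=2024-12-27 → 2024-12-27
row_key=J83: actual_date=2024-10-21 → 2024-10-21
row_key=J88: actual_date=NULL, scheduled_date=2024-08-14 → 2024-08-14
row_key=J96: actual_date=NULL, scheduled_date=2024-02-27 → 2024-02-27

2024-07-08, 2024-10-21, NULL, 2024-09-03, 2024-05-08, 2024-11-03, 2024-12-27, 2024-10-21, 2024-08-14, 2024-02-27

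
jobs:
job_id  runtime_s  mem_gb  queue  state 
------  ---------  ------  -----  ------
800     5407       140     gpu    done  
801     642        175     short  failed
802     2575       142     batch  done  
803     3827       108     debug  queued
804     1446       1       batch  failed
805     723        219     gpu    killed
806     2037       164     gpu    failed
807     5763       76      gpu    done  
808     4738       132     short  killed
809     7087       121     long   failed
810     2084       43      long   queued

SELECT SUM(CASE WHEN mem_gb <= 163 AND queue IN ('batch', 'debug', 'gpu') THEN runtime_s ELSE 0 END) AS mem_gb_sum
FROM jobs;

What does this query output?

job_id=800: ✓ → 5407
job_id=801: ✗
job_id=802: ✓ → 2575
job_id=803: ✓ → 3827
job_id=804: ✓ → 1446
job_id=805: ✗
job_id=806: ✗
job_id=807: ✓ → 5763
job_id=808: ✗
job_id=809: ✗
job_id=810: ✗
mem_gb_sum = 5407 + 2575 + 3827 + 1446 + 5763 = 19018

19018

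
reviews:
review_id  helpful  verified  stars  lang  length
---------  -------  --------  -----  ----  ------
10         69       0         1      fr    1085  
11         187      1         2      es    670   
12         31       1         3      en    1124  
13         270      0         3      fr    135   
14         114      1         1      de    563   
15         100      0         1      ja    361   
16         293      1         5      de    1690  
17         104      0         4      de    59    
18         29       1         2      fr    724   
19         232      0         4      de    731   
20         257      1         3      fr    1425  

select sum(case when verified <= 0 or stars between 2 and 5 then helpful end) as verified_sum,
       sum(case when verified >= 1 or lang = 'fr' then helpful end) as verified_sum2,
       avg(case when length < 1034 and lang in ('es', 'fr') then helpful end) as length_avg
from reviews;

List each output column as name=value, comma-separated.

verified_sum=1572, verified_sum2=1250, length_avg=162

[verified_sum: verified <= 0 or stars between 2 and 5]
review_id=10: ✓ → 69
review_id=11: ✓ → 187
review_id=12: ✓ → 31
review_id=13: ✓ → 270
review_id=14: ✗
review_id=15: ✓ → 100
review_id=16: ✓ → 293
review_id=17: ✓ → 104
review_id=18: ✓ → 29
review_id=19: ✓ → 232
review_id=20: ✓ → 257
verified_sum = 69 + 187 + 31 + 270 + 100 + 293 + 104 + 29 + 232 + 257 = 1572
—
[verified_sum2: verified >= 1 or lang = 'fr']
review_id=10: ✓ → 69
review_id=11: ✓ → 187
review_id=12: ✓ → 31
review_id=13: ✓ → 270
review_id=14: ✓ → 114
review_id=15: ✗
review_id=16: ✓ → 293
review_id=17: ✗
review_id=18: ✓ → 29
review_id=19: ✗
review_id=20: ✓ → 257
verified_sum2 = 69 + 187 + 31 + 270 + 114 + 293 + 29 + 257 = 1250
—
[length_avg: length < 1034 and lang in ('es', 'fr')]
review_id=10: ✗
review_id=11: ✓ → 187
review_id=12: ✗
review_id=13: ✓ → 270
review_id=14: ✗
review_id=15: ✗
review_id=16: ✗
review_id=17: ✗
review_id=18: ✓ → 29
review_id=19: ✗
review_id=20: ✗
length_avg = (187 + 270 + 29) / 3 = 162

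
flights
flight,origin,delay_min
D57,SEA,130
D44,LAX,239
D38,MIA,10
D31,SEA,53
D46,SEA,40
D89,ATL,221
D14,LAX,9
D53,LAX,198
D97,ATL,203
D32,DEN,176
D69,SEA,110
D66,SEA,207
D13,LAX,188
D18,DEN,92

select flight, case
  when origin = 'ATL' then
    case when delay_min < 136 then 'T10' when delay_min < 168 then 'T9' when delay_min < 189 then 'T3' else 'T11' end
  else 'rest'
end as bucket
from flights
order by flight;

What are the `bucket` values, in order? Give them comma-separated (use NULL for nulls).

flight=D13: origin='LAX' → outer ELSE → rest
flight=D14: origin='LAX' → outer ELSE → rest
flight=D18: origin='DEN' → outer ELSE → rest
flight=D31: origin='SEA' → outer ELSE → rest
flight=D32: origin='DEN' → outer ELSE → rest
flight=D38: origin='MIA' → outer ELSE → rest
flight=D44: origin='LAX' → outer ELSE → rest
flight=D46: origin='SEA' → outer ELSE → rest
flight=D53: origin='LAX' → outer ELSE → rest
flight=D57: origin='SEA' → outer ELSE → rest
flight=D66: origin='SEA' → outer ELSE → rest
flight=D69: origin='SEA' → outer ELSE → rest
flight=D89: origin='ATL' → inner[ELSE] → T11
flight=D97: origin='ATL' → inner[ELSE] → T11

rest, rest, rest, rest, rest, rest, rest, rest, rest, rest, rest, rest, T11, T11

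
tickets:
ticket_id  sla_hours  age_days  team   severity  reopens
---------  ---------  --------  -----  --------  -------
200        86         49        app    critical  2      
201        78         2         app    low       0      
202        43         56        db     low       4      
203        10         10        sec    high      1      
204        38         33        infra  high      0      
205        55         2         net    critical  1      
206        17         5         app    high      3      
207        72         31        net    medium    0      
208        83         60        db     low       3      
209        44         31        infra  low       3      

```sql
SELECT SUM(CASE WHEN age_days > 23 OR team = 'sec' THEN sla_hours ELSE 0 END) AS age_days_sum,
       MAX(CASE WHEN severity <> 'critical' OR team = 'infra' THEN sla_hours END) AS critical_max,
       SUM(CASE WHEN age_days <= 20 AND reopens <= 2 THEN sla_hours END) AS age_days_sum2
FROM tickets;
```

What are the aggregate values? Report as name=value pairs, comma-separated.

age_days_sum=376, critical_max=83, age_days_sum2=143

[age_days_sum: age_days > 23 OR team = 'sec']
ticket_id=200: ✓ → 86
ticket_id=201: ✗
ticket_id=202: ✓ → 43
ticket_id=203: ✓ → 10
ticket_id=204: ✓ → 38
ticket_id=205: ✗
ticket_id=206: ✗
ticket_id=207: ✓ → 72
ticket_id=208: ✓ → 83
ticket_id=209: ✓ → 44
age_days_sum = 86 + 43 + 10 + 38 + 72 + 83 + 44 = 376
—
[critical_max: severity <> 'critical' OR team = 'infra']
ticket_id=200: ✗
ticket_id=201: ✓ → 78
ticket_id=202: ✓ → 43
ticket_id=203: ✓ → 10
ticket_id=204: ✓ → 38
ticket_id=205: ✗
ticket_id=206: ✓ → 17
ticket_id=207: ✓ → 72
ticket_id=208: ✓ → 83
ticket_id=209: ✓ → 44
critical_max = MAX(78, 43, 10, 38, 17, 72, 83, 44) = 83
—
[age_days_sum2: age_days <= 20 AND reopens <= 2]
ticket_id=200: ✗
ticket_id=201: ✓ → 78
ticket_id=202: ✗
ticket_id=203: ✓ → 10
ticket_id=204: ✗
ticket_id=205: ✓ → 55
ticket_id=206: ✗
ticket_id=207: ✗
ticket_id=208: ✗
ticket_id=209: ✗
age_days_sum2 = 78 + 10 + 55 = 143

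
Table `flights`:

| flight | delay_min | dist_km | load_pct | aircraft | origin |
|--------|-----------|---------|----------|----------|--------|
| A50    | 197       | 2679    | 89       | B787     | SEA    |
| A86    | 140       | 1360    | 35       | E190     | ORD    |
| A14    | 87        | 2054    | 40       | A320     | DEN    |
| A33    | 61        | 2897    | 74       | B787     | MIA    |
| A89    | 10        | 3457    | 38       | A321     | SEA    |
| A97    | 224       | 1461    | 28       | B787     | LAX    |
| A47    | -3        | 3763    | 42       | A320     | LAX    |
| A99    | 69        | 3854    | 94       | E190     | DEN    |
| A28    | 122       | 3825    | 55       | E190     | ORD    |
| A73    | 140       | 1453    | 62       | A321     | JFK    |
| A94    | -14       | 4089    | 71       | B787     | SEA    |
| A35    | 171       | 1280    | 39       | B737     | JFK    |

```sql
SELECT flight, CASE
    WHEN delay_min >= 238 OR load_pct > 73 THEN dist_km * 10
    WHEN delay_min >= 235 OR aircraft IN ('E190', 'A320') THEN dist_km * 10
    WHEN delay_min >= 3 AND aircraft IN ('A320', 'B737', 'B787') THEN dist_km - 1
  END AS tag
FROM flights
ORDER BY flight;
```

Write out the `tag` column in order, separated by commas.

flight=A14: delay_min >= 235 OR aircraft IN ('E190', 'A320') → 20540
flight=A28: delay_min >= 235 OR aircraft IN ('E190', 'A320') → 38250
flight=A33: delay_min >= 238 OR load_pct > 73 → 28970
flight=A35: delay_min >= 3 AND aircraft IN ('A320', 'B737', 'B787') → 1279
flight=A47: delay_min >= 235 OR aircraft IN ('E190', 'A320') → 37630
flight=A50: delay_min >= 238 OR load_pct > 73 → 26790
flight=A73: (no match → NULL) → NULL
flight=A86: delay_min >= 235 OR aircraft IN ('E190', 'A320') → 13600
flight=A89: (no match → NULL) → NULL
flight=A94: (no match → NULL) → NULL
flight=A97: delay_min >= 3 AND aircraft IN ('A320', 'B737', 'B787') → 1460
flight=A99: delay_min >= 238 OR load_pct > 73 → 38540

20540, 38250, 28970, 1279, 37630, 26790, NULL, 13600, NULL, NULL, 1460, 38540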